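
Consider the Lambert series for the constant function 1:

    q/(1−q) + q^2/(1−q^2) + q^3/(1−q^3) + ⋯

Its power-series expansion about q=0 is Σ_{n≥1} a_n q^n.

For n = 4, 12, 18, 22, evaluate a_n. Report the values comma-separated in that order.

q^4  k|4↦f(k): 4:1 2:1 1:1  a_4=3
[q^12] f(12)=1,f(6)=1,f(4)=1,f(3)=1,f(2)=1,f(1)=1 ⇒ 6
n=18: 1·18 2·9 3·6 6·3 9·2 18·1  f→[1+1+1+1+1+1]=6
[q^22] f(22)=1,f(11)=1,f(2)=1,f(1)=1 ⇒ 4

3, 6, 6, 4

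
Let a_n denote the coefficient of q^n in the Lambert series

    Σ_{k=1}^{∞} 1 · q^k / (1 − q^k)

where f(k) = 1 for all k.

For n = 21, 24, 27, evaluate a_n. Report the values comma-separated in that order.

4, 8, 4

d|21:{1,3,7,21}  Σf=1+1+1+1=4
q^24  k|24↦f(k): 1:1 2:1 3:1 4:1 6:1 8:1 12:1 24:1  a_24=8
d|27:{1,3,9,27}  Σf=1+1+1+1=4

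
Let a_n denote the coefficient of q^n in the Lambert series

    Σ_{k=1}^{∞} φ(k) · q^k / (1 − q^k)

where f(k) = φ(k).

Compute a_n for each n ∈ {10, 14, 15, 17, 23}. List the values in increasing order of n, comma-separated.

n=10: 10·1 5·2 2·5 1·10  φ→[4+4+1+1]=10
[q^14] φ(14)=6,φ(7)=6,φ(2)=1,φ(1)=1 ⇒ 14
q^15  k|15↦φ(k): 15:8 5:4 3:2 1:1  a_15=15
[q^17] φ(17)=16,φ(1)=1 ⇒ 17
n=23: 1·23 23·1  φ→[1+22]=23

10, 14, 15, 17, 23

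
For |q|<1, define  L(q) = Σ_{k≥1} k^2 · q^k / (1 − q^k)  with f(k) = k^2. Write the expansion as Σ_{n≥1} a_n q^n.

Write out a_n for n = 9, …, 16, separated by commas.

91, 130, 122, 210, 170, 250, 260, 341

d|9:{1,3,9}  Σf=1+9+81=91
n=10: 10·1 5·2 2·5 1·10  f→[100+25+4+1]=130
d|11:{1,11}  Σf=1+121=122
[q^12] f(12)=144,f(6)=36,f(4)=16,f(3)=9,f(2)=4,f(1)=1 ⇒ 210
[q^13] f(13)=169,f(1)=1 ⇒ 170
n=14: 1·14 2·7 7·2 14·1  f→[1+4+49+196]=250
q^15  k|15↦f(k): 15:225 5:25 3:9 1:1  a_15=260
[q^16] f(1)=1,f(2)=4,f(4)=16,f(8)=64,f(16)=256 ⇒ 341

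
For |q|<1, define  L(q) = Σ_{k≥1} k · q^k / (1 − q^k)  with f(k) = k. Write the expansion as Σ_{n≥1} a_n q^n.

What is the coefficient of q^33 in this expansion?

n=33: 1·33 3·11 11·3 33·1  f→[1+3+11+33]=48

a_33 = 48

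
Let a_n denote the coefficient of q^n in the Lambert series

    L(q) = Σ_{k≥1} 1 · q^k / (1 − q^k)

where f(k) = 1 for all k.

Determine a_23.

a_23 = 2

[q^23] f(1)=1,f(23)=1 ⇒ 2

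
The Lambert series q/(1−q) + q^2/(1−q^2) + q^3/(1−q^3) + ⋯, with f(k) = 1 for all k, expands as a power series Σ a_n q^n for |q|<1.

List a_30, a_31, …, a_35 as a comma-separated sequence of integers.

[q^30] f(30)=1,f(15)=1,f(10)=1,f(6)=1,f(5)=1,f(3)=1,f(2)=1,f(1)=1 ⇒ 8
d|31:{31,1}  Σf=1+1=2
q^32  k|32↦f(k): 32:1 16:1 8:1 4:1 2:1 1:1  a_32=6
n=33: 1·33 3·11 11·3 33·1  f→[1+1+1+1]=4
d|34:{1,2,17,34}  Σf=1+1+1+1=4
q^35  k|35↦f(k): 35:1 7:1 5:1 1:1  a_35=4

8, 2, 6, 4, 4, 4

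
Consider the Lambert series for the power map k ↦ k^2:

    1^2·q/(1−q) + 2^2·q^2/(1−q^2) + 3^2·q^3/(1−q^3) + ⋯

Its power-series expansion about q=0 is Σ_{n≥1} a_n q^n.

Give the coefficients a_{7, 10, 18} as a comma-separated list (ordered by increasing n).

[q^7] f(7)=49,f(1)=1 ⇒ 50
[q^10] f(10)=100,f(5)=25,f(2)=4,f(1)=1 ⇒ 130
d|18:{1,2,3,6,9,18}  Σf=1+4+9+36+81+324=455

50, 130, 455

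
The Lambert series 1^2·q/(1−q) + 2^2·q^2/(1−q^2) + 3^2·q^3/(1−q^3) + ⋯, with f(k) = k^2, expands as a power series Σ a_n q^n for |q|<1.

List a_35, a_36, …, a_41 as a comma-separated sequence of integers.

1300, 1911, 1370, 1810, 1700, 2210, 1682

d|35:{35,7,5,1}  Σf=1225+49+25+1=1300
q^36  k|36↦f(k): 1:1 2:4 3:9 4:16 6:36 9:81 12:144 18:324 36:1296  a_36=1911
n=37: 1·37 37·1  f→[1+1369]=1370
[q^38] f(1)=1,f(2)=4,f(19)=361,f(38)=1444 ⇒ 1810
q^39  k|39↦f(k): 39:1521 13:169 3:9 1:1  a_39=1700
q^40  k|40↦f(k): 1:1 2:4 4:16 5:25 8:64 10:100 20:400 40:1600  a_40=2210
n=41: 41·1 1·41  f→[1681+1]=1682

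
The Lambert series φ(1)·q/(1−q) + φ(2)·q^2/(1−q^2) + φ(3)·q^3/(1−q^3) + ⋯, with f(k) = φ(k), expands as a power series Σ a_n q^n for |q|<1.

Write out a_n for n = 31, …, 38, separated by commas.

q^31  k|31↦φ(k): 31:30 1:1  a_31=31
n=32: 32·1 16·2 8·4 4·8 2·16 1·32  φ→[16+8+4+2+1+1]=32
d|33:{33,11,3,1}  Σφ=20+10+2+1=33
q^34  k|34↦φ(k): 1:1 2:1 17:16 34:16  a_34=34
d|35:{1,5,7,35}  Σφ=1+4+6+24=35
n=36: 36·1 18·2 12·3 9·4 6·6 4·9 3·12 2·18 1·36  φ→[12+6+4+6+2+2+2+1+1]=36
n=37: 1·37 37·1  φ→[1+36]=37
[q^38] φ(38)=18,φ(19)=18,φ(2)=1,φ(1)=1 ⇒ 38

31, 32, 33, 34, 35, 36, 37, 38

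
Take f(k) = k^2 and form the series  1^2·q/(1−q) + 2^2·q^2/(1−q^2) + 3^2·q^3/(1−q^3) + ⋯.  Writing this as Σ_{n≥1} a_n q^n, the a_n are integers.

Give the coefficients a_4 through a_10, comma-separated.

21, 26, 50, 50, 85, 91, 130

n=4: 1·4 2·2 4·1  f→[1+4+16]=21
n=5: 1·5 5·1  f→[1+25]=26
d|6:{6,3,2,1}  Σf=36+9+4+1=50
d|7:{1,7}  Σf=1+49=50
n=8: 8·1 4·2 2·4 1·8  f→[64+16+4+1]=85
q^9  k|9↦f(k): 1:1 3:9 9:81  a_9=91
d|10:{1,2,5,10}  Σf=1+4+25+100=130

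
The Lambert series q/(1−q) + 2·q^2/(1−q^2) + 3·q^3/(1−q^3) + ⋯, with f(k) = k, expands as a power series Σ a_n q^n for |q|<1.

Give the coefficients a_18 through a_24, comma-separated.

n=18: 1·18 2·9 3·6 6·3 9·2 18·1  f→[1+2+3+6+9+18]=39
[q^19] f(1)=1,f(19)=19 ⇒ 20
q^20  k|20↦f(k): 1:1 2:2 4:4 5:5 10:10 20:20  a_20=42
q^21  k|21↦f(k): 1:1 3:3 7:7 21:21  a_21=32
d|22:{1,2,11,22}  Σf=1+2+11+22=36
[q^23] f(1)=1,f(23)=23 ⇒ 24
q^24  k|24↦f(k): 24:24 12:12 8:8 6:6 4:4 3:3 2:2 1:1  a_24=60

39, 20, 42, 32, 36, 24, 60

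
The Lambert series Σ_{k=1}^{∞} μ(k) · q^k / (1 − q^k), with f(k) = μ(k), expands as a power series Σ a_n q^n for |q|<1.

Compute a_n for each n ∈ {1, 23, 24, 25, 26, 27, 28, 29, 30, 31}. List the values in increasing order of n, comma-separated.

[q^1] μ(1)=1 ⇒ 1
n=23: 1·23 23·1  μ→[1+(-1)]=0
d|24:{24,12,8,6,4,3,2,1}  Σμ=0+0+0+1+0+(-1)+(-1)+1=0
[q^25] μ(25)=0,μ(5)=-1,μ(1)=1 ⇒ 0
d|26:{26,13,2,1}  Σμ=1+(-1)+(-1)+1=0
d|27:{1,3,9,27}  Σμ=1+(-1)+0+0=0
n=28: 1·28 2·14 4·7 7·4 14·2 28·1  μ→[1+(-1)+0+(-1)+1+0]=0
d|29:{1,29}  Σμ=1+(-1)=0
d|30:{30,15,10,6,5,3,2,1}  Σμ=(-1)+1+1+1+(-1)+(-1)+(-1)+1=0
d|31:{31,1}  Σμ=(-1)+1=0

1, 0, 0, 0, 0, 0, 0, 0, 0, 0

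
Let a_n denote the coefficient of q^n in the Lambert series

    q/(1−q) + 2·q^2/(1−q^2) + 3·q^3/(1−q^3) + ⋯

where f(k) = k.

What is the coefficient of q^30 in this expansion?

[q^30] f(1)=1,f(2)=2,f(3)=3,f(5)=5,f(6)=6,f(10)=10,f(15)=15,f(30)=30 ⇒ 72

a_30 = 72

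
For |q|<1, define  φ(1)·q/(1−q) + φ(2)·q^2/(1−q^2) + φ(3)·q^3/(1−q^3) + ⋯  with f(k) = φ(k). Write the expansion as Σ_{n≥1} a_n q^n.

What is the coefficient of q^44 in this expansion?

[q^44] φ(44)=20,φ(22)=10,φ(11)=10,φ(4)=2,φ(2)=1,φ(1)=1 ⇒ 44

a_44 = 44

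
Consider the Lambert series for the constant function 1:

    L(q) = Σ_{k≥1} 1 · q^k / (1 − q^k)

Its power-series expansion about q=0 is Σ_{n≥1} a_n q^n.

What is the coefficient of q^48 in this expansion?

a_48 = 10

n=48: 1·48 2·24 3·16 4·12 6·8 8·6 12·4 16·3 24·2 48·1  f→[1+1+1+1+1+1+1+1+1+1]=10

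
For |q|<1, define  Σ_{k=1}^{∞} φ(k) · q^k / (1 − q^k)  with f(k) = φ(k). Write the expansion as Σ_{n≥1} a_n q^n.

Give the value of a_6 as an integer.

n=6: 1·6 2·3 3·2 6·1  φ→[1+1+2+2]=6

a_6 = 6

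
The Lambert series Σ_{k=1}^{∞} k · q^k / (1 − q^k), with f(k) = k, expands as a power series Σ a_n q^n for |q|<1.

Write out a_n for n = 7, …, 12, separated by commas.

8, 15, 13, 18, 12, 28

n=7: 7·1 1·7  f→[7+1]=8
n=8: 1·8 2·4 4·2 8·1  f→[1+2+4+8]=15
d|9:{9,3,1}  Σf=9+3+1=13
n=10: 10·1 5·2 2·5 1·10  f→[10+5+2+1]=18
d|11:{11,1}  Σf=11+1=12
q^12  k|12↦f(k): 1:1 2:2 3:3 4:4 6:6 12:12  a_12=28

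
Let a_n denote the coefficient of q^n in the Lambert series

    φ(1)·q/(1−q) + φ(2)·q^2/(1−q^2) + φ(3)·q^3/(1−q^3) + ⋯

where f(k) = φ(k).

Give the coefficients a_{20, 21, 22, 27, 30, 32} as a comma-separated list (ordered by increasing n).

d|20:{20,10,5,4,2,1}  Σφ=8+4+4+2+1+1=20
[q^21] φ(21)=12,φ(7)=6,φ(3)=2,φ(1)=1 ⇒ 21
q^22  k|22↦φ(k): 22:10 11:10 2:1 1:1  a_22=22
[q^27] φ(27)=18,φ(9)=6,φ(3)=2,φ(1)=1 ⇒ 27
d|30:{30,15,10,6,5,3,2,1}  Σφ=8+8+4+2+4+2+1+1=30
[q^32] φ(32)=16,φ(16)=8,φ(8)=4,φ(4)=2,φ(2)=1,φ(1)=1 ⇒ 32

20, 21, 22, 27, 30, 32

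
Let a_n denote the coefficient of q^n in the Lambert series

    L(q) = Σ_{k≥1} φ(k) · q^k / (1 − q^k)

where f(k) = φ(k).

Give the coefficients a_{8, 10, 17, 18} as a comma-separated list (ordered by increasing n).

n=8: 8·1 4·2 2·4 1·8  φ→[4+2+1+1]=8
q^10  k|10↦φ(k): 10:4 5:4 2:1 1:1  a_10=10
q^17  k|17↦φ(k): 1:1 17:16  a_17=17
n=18: 1·18 2·9 3·6 6·3 9·2 18·1  φ→[1+1+2+2+6+6]=18

8, 10, 17, 18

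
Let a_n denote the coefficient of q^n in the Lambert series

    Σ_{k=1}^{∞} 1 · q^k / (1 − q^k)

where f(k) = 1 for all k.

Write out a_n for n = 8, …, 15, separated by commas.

4, 3, 4, 2, 6, 2, 4, 4

d|8:{1,2,4,8}  Σf=1+1+1+1=4
d|9:{1,3,9}  Σf=1+1+1=3
[q^10] f(10)=1,f(5)=1,f(2)=1,f(1)=1 ⇒ 4
d|11:{11,1}  Σf=1+1=2
d|12:{1,2,3,4,6,12}  Σf=1+1+1+1+1+1=6
q^13  k|13↦f(k): 13:1 1:1  a_13=2
d|14:{1,2,7,14}  Σf=1+1+1+1=4
d|15:{1,3,5,15}  Σf=1+1+1+1=4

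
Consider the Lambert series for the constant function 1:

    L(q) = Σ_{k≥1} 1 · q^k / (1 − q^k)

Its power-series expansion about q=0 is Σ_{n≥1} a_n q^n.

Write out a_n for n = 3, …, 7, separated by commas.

2, 3, 2, 4, 2

[q^3] f(1)=1,f(3)=1 ⇒ 2
q^4  k|4↦f(k): 4:1 2:1 1:1  a_4=3
q^5  k|5↦f(k): 5:1 1:1  a_5=2
n=6: 6·1 3·2 2·3 1·6  f→[1+1+1+1]=4
q^7  k|7↦f(k): 7:1 1:1  a_7=2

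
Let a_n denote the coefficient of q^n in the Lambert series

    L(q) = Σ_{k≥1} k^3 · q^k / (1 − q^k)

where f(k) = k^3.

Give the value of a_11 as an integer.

n=11: 11·1 1·11  f→[1331+1]=1332

a_11 = 1332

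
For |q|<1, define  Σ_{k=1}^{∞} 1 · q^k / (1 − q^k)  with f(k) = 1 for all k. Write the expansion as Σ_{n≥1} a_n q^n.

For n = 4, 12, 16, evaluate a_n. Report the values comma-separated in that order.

3, 6, 5

[q^4] f(1)=1,f(2)=1,f(4)=1 ⇒ 3
q^12  k|12↦f(k): 1:1 2:1 3:1 4:1 6:1 12:1  a_12=6
q^16  k|16↦f(k): 16:1 8:1 4:1 2:1 1:1  a_16=5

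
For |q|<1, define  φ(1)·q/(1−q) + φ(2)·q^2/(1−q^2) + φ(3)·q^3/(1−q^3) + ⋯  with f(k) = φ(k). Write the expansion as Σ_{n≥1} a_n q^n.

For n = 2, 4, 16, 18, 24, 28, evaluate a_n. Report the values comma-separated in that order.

q^2  k|2↦φ(k): 2:1 1:1  a_2=2
q^4  k|4↦φ(k): 1:1 2:1 4:2  a_4=4
q^16  k|16↦φ(k): 16:8 8:4 4:2 2:1 1:1  a_16=16
q^18  k|18↦φ(k): 1:1 2:1 3:2 6:2 9:6 18:6  a_18=18
[q^24] φ(24)=8,φ(12)=4,φ(8)=4,φ(6)=2,φ(4)=2,φ(3)=2,φ(2)=1,φ(1)=1 ⇒ 24
d|28:{1,2,4,7,14,28}  Σφ=1+1+2+6+6+12=28

2, 4, 16, 18, 24, 28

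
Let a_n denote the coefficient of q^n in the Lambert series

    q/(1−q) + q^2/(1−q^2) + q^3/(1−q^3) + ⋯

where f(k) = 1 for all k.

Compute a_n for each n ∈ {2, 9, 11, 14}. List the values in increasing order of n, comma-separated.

2, 3, 2, 4

d|2:{2,1}  Σf=1+1=2
[q^9] f(9)=1,f(3)=1,f(1)=1 ⇒ 3
n=11: 11·1 1·11  f→[1+1]=2
[q^14] f(1)=1,f(2)=1,f(7)=1,f(14)=1 ⇒ 4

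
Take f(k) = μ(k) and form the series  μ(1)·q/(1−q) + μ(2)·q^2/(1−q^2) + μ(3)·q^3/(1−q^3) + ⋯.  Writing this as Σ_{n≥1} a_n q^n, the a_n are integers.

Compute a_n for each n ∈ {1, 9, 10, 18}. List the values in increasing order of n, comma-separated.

1, 0, 0, 0

q^1  k|1↦μ(k): 1:1  a_1=1
[q^9] μ(9)=0,μ(3)=-1,μ(1)=1 ⇒ 0
q^10  k|10↦μ(k): 10:1 5:-1 2:-1 1:1  a_10=0
d|18:{18,9,6,3,2,1}  Σμ=0+0+1+(-1)+(-1)+1=0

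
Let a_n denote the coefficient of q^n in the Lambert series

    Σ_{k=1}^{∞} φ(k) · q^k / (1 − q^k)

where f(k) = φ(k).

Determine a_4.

q^4  k|4↦φ(k): 1:1 2:1 4:2  a_4=4

a_4 = 4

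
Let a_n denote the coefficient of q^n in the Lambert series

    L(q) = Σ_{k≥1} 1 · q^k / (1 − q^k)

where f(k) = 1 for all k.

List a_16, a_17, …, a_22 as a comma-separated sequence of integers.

5, 2, 6, 2, 6, 4, 4

n=16: 1·16 2·8 4·4 8·2 16·1  f→[1+1+1+1+1]=5
d|17:{1,17}  Σf=1+1=2
d|18:{18,9,6,3,2,1}  Σf=1+1+1+1+1+1=6
q^19  k|19↦f(k): 19:1 1:1  a_19=2
q^20  k|20↦f(k): 1:1 2:1 4:1 5:1 10:1 20:1  a_20=6
n=21: 1·21 3·7 7·3 21·1  f→[1+1+1+1]=4
[q^22] f(22)=1,f(11)=1,f(2)=1,f(1)=1 ⇒ 4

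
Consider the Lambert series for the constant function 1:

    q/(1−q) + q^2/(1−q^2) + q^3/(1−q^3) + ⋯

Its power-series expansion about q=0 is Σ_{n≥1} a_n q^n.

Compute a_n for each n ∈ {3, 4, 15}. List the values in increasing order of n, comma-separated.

n=3: 3·1 1·3  f→[1+1]=2
[q^4] f(4)=1,f(2)=1,f(1)=1 ⇒ 3
n=15: 1·15 3·5 5·3 15·1  f→[1+1+1+1]=4

2, 3, 4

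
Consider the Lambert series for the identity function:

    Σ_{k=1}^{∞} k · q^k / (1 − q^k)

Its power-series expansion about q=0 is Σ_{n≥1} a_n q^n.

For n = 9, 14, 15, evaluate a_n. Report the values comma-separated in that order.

13, 24, 24

q^9  k|9↦f(k): 9:9 3:3 1:1  a_9=13
[q^14] f(14)=14,f(7)=7,f(2)=2,f(1)=1 ⇒ 24
q^15  k|15↦f(k): 1:1 3:3 5:5 15:15  a_15=24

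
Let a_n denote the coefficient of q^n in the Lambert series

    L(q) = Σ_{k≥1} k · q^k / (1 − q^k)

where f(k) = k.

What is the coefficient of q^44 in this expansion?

a_44 = 84

q^44  k|44↦f(k): 44:44 22:22 11:11 4:4 2:2 1:1  a_44=84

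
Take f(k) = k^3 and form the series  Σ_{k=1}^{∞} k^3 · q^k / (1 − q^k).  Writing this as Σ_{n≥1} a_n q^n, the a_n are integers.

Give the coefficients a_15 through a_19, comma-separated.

d|15:{15,5,3,1}  Σf=3375+125+27+1=3528
[q^16] f(16)=4096,f(8)=512,f(4)=64,f(2)=8,f(1)=1 ⇒ 4681
q^17  k|17↦f(k): 17:4913 1:1  a_17=4914
d|18:{1,2,3,6,9,18}  Σf=1+8+27+216+729+5832=6813
n=19: 19·1 1·19  f→[6859+1]=6860

3528, 4681, 4914, 6813, 6860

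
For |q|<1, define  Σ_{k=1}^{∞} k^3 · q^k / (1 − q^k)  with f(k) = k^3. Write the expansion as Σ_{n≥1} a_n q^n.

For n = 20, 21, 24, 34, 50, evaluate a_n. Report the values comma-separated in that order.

n=20: 20·1 10·2 5·4 4·5 2·10 1·20  f→[8000+1000+125+64+8+1]=9198
d|21:{21,7,3,1}  Σf=9261+343+27+1=9632
q^24  k|24↦f(k): 1:1 2:8 3:27 4:64 6:216 8:512 12:1728 24:13824  a_24=16380
n=34: 1·34 2·17 17·2 34·1  f→[1+8+4913+39304]=44226
q^50  k|50↦f(k): 50:125000 25:15625 10:1000 5:125 2:8 1:1  a_50=141759

9198, 9632, 16380, 44226, 141759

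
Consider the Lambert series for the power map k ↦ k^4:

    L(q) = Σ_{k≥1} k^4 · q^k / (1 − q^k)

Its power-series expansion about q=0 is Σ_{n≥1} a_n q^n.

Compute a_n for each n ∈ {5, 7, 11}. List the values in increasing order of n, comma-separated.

q^5  k|5↦f(k): 5:625 1:1  a_5=626
d|7:{7,1}  Σf=2401+1=2402
n=11: 1·11 11·1  f→[1+14641]=14642

626, 2402, 14642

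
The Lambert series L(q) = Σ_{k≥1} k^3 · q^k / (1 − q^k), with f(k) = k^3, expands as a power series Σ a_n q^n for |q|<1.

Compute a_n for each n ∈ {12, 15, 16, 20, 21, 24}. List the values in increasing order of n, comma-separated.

[q^12] f(12)=1728,f(6)=216,f(4)=64,f(3)=27,f(2)=8,f(1)=1 ⇒ 2044
d|15:{15,5,3,1}  Σf=3375+125+27+1=3528
[q^16] f(16)=4096,f(8)=512,f(4)=64,f(2)=8,f(1)=1 ⇒ 4681
d|20:{1,2,4,5,10,20}  Σf=1+8+64+125+1000+8000=9198
n=21: 21·1 7·3 3·7 1·21  f→[9261+343+27+1]=9632
[q^24] f(24)=13824,f(12)=1728,f(8)=512,f(6)=216,f(4)=64,f(3)=27,f(2)=8,f(1)=1 ⇒ 16380

2044, 3528, 4681, 9198, 9632, 16380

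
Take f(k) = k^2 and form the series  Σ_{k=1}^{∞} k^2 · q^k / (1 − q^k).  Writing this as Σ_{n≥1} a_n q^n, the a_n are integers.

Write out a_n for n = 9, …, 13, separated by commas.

n=9: 9·1 3·3 1·9  f→[81+9+1]=91
n=10: 10·1 5·2 2·5 1·10  f→[100+25+4+1]=130
d|11:{1,11}  Σf=1+121=122
d|12:{12,6,4,3,2,1}  Σf=144+36+16+9+4+1=210
n=13: 13·1 1·13  f→[169+1]=170

91, 130, 122, 210, 170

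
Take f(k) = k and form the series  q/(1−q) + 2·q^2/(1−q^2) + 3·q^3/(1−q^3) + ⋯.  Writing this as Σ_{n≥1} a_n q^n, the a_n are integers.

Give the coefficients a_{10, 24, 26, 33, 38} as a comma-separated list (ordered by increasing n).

18, 60, 42, 48, 60

d|10:{10,5,2,1}  Σf=10+5+2+1=18
[q^24] f(24)=24,f(12)=12,f(8)=8,f(6)=6,f(4)=4,f(3)=3,f(2)=2,f(1)=1 ⇒ 60
q^26  k|26↦f(k): 26:26 13:13 2:2 1:1  a_26=42
d|33:{1,3,11,33}  Σf=1+3+11+33=48
n=38: 38·1 19·2 2·19 1·38  f→[38+19+2+1]=60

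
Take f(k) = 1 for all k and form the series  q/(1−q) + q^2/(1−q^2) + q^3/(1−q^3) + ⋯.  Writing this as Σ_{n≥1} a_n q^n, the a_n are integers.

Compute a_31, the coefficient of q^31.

q^31  k|31↦f(k): 1:1 31:1  a_31=2

a_31 = 2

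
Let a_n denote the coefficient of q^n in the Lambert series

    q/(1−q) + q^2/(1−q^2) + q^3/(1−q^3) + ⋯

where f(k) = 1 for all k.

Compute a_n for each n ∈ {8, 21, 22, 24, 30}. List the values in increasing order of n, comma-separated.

4, 4, 4, 8, 8

[q^8] f(1)=1,f(2)=1,f(4)=1,f(8)=1 ⇒ 4
d|21:{21,7,3,1}  Σf=1+1+1+1=4
q^22  k|22↦f(k): 22:1 11:1 2:1 1:1  a_22=4
[q^24] f(1)=1,f(2)=1,f(3)=1,f(4)=1,f(6)=1,f(8)=1,f(12)=1,f(24)=1 ⇒ 8
d|30:{1,2,3,5,6,10,15,30}  Σf=1+1+1+1+1+1+1+1=8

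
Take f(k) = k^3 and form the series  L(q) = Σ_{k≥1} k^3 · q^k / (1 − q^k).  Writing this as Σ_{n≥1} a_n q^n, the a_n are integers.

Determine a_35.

n=35: 1·35 5·7 7·5 35·1  f→[1+125+343+42875]=43344

a_35 = 43344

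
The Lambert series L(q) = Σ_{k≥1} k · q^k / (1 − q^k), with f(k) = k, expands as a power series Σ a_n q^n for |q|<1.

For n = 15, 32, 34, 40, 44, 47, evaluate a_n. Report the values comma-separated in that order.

24, 63, 54, 90, 84, 48

n=15: 1·15 3·5 5·3 15·1  f→[1+3+5+15]=24
d|32:{32,16,8,4,2,1}  Σf=32+16+8+4+2+1=63
q^34  k|34↦f(k): 34:34 17:17 2:2 1:1  a_34=54
n=40: 40·1 20·2 10·4 8·5 5·8 4·10 2·20 1·40  f→[40+20+10+8+5+4+2+1]=90
[q^44] f(1)=1,f(2)=2,f(4)=4,f(11)=11,f(22)=22,f(44)=44 ⇒ 84
d|47:{47,1}  Σf=47+1=48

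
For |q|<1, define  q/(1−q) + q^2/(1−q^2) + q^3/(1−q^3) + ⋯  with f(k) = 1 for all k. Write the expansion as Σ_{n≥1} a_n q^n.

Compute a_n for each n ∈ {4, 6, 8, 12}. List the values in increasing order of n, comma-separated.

3, 4, 4, 6

[q^4] f(1)=1,f(2)=1,f(4)=1 ⇒ 3
[q^6] f(6)=1,f(3)=1,f(2)=1,f(1)=1 ⇒ 4
n=8: 8·1 4·2 2·4 1·8  f→[1+1+1+1]=4
q^12  k|12↦f(k): 1:1 2:1 3:1 4:1 6:1 12:1  a_12=6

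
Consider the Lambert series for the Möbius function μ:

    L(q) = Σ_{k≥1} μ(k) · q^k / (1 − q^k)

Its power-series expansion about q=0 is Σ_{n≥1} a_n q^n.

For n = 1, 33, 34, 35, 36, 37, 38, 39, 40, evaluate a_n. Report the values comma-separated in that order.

d|1:{1}  Σμ=1=1
n=33: 1·33 3·11 11·3 33·1  μ→[1+(-1)+(-1)+1]=0
d|34:{1,2,17,34}  Σμ=1+(-1)+(-1)+1=0
[q^35] μ(1)=1,μ(5)=-1,μ(7)=-1,μ(35)=1 ⇒ 0
q^36  k|36↦μ(k): 1:1 2:-1 3:-1 4:0 6:1 9:0 12:0 18:0 36:0  a_36=0
[q^37] μ(1)=1,μ(37)=-1 ⇒ 0
[q^38] μ(38)=1,μ(19)=-1,μ(2)=-1,μ(1)=1 ⇒ 0
[q^39] μ(1)=1,μ(3)=-1,μ(13)=-1,μ(39)=1 ⇒ 0
d|40:{40,20,10,8,5,4,2,1}  Σμ=0+0+1+0+(-1)+0+(-1)+1=0

1, 0, 0, 0, 0, 0, 0, 0, 0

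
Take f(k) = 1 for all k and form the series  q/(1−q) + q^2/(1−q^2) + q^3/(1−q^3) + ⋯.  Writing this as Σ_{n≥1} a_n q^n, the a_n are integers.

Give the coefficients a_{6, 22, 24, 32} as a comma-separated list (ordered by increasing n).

n=6: 6·1 3·2 2·3 1·6  f→[1+1+1+1]=4
q^22  k|22↦f(k): 1:1 2:1 11:1 22:1  a_22=4
n=24: 1·24 2·12 3·8 4·6 6·4 8·3 12·2 24·1  f→[1+1+1+1+1+1+1+1]=8
n=32: 1·32 2·16 4·8 8·4 16·2 32·1  f→[1+1+1+1+1+1]=6

4, 4, 8, 6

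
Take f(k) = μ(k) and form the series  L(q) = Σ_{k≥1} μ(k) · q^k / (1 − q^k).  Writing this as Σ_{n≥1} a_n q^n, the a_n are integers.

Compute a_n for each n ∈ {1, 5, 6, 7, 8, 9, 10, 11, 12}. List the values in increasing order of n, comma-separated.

1, 0, 0, 0, 0, 0, 0, 0, 0

d|1:{1}  Σμ=1=1
d|5:{5,1}  Σμ=(-1)+1=0
[q^6] μ(6)=1,μ(3)=-1,μ(2)=-1,μ(1)=1 ⇒ 0
[q^7] μ(1)=1,μ(7)=-1 ⇒ 0
[q^8] μ(1)=1,μ(2)=-1,μ(4)=0,μ(8)=0 ⇒ 0
q^9  k|9↦μ(k): 9:0 3:-1 1:1  a_9=0
[q^10] μ(10)=1,μ(5)=-1,μ(2)=-1,μ(1)=1 ⇒ 0
[q^11] μ(11)=-1,μ(1)=1 ⇒ 0
[q^12] μ(1)=1,μ(2)=-1,μ(3)=-1,μ(4)=0,μ(6)=1,μ(12)=0 ⇒ 0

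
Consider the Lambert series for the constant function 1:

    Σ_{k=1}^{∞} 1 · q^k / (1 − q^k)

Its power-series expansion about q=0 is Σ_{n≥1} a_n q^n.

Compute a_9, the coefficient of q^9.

a_9 = 3

d|9:{9,3,1}  Σf=1+1+1=3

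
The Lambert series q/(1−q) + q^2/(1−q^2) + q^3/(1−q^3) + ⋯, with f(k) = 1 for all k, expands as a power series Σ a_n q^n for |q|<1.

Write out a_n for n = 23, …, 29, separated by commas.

d|23:{1,23}  Σf=1+1=2
[q^24] f(1)=1,f(2)=1,f(3)=1,f(4)=1,f(6)=1,f(8)=1,f(12)=1,f(24)=1 ⇒ 8
[q^25] f(1)=1,f(5)=1,f(25)=1 ⇒ 3
n=26: 1·26 2·13 13·2 26·1  f→[1+1+1+1]=4
q^27  k|27↦f(k): 27:1 9:1 3:1 1:1  a_27=4
[q^28] f(1)=1,f(2)=1,f(4)=1,f(7)=1,f(14)=1,f(28)=1 ⇒ 6
n=29: 1·29 29·1  f→[1+1]=2

2, 8, 3, 4, 4, 6, 2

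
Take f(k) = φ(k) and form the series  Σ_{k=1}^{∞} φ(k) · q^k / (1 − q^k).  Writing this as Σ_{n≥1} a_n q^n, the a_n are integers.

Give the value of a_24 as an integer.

q^24  k|24↦φ(k): 1:1 2:1 3:2 4:2 6:2 8:4 12:4 24:8  a_24=24

a_24 = 24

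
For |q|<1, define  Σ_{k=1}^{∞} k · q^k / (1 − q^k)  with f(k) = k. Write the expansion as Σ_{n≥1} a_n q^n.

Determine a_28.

a_28 = 56

d|28:{1,2,4,7,14,28}  Σf=1+2+4+7+14+28=56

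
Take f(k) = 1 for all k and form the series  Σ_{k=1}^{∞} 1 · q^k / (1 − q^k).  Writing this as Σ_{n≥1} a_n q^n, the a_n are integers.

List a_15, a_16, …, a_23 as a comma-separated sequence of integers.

4, 5, 2, 6, 2, 6, 4, 4, 2

d|15:{1,3,5,15}  Σf=1+1+1+1=4
q^16  k|16↦f(k): 1:1 2:1 4:1 8:1 16:1  a_16=5
q^17  k|17↦f(k): 1:1 17:1  a_17=2
[q^18] f(1)=1,f(2)=1,f(3)=1,f(6)=1,f(9)=1,f(18)=1 ⇒ 6
n=19: 1·19 19·1  f→[1+1]=2
q^20  k|20↦f(k): 20:1 10:1 5:1 4:1 2:1 1:1  a_20=6
q^21  k|21↦f(k): 21:1 7:1 3:1 1:1  a_21=4
[q^22] f(22)=1,f(11)=1,f(2)=1,f(1)=1 ⇒ 4
[q^23] f(23)=1,f(1)=1 ⇒ 2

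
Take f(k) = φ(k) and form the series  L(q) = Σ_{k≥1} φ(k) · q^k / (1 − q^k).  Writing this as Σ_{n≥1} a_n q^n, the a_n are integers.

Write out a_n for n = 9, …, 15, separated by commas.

d|9:{1,3,9}  Σφ=1+2+6=9
q^10  k|10↦φ(k): 1:1 2:1 5:4 10:4  a_10=10
n=11: 1·11 11·1  φ→[1+10]=11
q^12  k|12↦φ(k): 1:1 2:1 3:2 4:2 6:2 12:4  a_12=12
n=13: 1·13 13·1  φ→[1+12]=13
[q^14] φ(1)=1,φ(2)=1,φ(7)=6,φ(14)=6 ⇒ 14
d|15:{15,5,3,1}  Σφ=8+4+2+1=15

9, 10, 11, 12, 13, 14, 15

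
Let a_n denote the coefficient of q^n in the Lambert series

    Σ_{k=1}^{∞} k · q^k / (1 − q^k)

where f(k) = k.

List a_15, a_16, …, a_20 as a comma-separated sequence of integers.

24, 31, 18, 39, 20, 42

[q^15] f(15)=15,f(5)=5,f(3)=3,f(1)=1 ⇒ 24
d|16:{1,2,4,8,16}  Σf=1+2+4+8+16=31
d|17:{17,1}  Σf=17+1=18
[q^18] f(18)=18,f(9)=9,f(6)=6,f(3)=3,f(2)=2,f(1)=1 ⇒ 39
[q^19] f(1)=1,f(19)=19 ⇒ 20
q^20  k|20↦f(k): 20:20 10:10 5:5 4:4 2:2 1:1  a_20=42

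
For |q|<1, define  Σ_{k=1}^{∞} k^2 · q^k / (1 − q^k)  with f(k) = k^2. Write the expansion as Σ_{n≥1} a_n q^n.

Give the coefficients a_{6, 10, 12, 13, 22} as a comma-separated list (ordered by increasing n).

q^6  k|6↦f(k): 1:1 2:4 3:9 6:36  a_6=50
n=10: 1·10 2·5 5·2 10·1  f→[1+4+25+100]=130
n=12: 12·1 6·2 4·3 3·4 2·6 1·12  f→[144+36+16+9+4+1]=210
q^13  k|13↦f(k): 1:1 13:169  a_13=170
[q^22] f(22)=484,f(11)=121,f(2)=4,f(1)=1 ⇒ 610

50, 130, 210, 170, 610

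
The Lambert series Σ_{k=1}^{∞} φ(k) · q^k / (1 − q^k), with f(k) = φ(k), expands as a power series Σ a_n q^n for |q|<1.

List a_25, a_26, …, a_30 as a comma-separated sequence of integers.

d|25:{25,5,1}  Σφ=20+4+1=25
d|26:{1,2,13,26}  Σφ=1+1+12+12=26
q^27  k|27↦φ(k): 1:1 3:2 9:6 27:18  a_27=27
n=28: 28·1 14·2 7·4 4·7 2·14 1·28  φ→[12+6+6+2+1+1]=28
d|29:{1,29}  Σφ=1+28=29
q^30  k|30↦φ(k): 30:8 15:8 10:4 6:2 5:4 3:2 2:1 1:1  a_30=30

25, 26, 27, 28, 29, 30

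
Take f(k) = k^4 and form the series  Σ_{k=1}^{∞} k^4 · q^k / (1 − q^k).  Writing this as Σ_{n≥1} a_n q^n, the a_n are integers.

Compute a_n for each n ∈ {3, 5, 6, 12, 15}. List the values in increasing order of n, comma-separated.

d|3:{3,1}  Σf=81+1=82
[q^5] f(1)=1,f(5)=625 ⇒ 626
[q^6] f(6)=1296,f(3)=81,f(2)=16,f(1)=1 ⇒ 1394
n=12: 12·1 6·2 4·3 3·4 2·6 1·12  f→[20736+1296+256+81+16+1]=22386
[q^15] f(1)=1,f(3)=81,f(5)=625,f(15)=50625 ⇒ 51332

82, 626, 1394, 22386, 51332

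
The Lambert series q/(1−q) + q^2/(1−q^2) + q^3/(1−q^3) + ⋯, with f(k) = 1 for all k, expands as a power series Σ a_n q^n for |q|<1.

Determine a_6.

a_6 = 4

d|6:{6,3,2,1}  Σf=1+1+1+1=4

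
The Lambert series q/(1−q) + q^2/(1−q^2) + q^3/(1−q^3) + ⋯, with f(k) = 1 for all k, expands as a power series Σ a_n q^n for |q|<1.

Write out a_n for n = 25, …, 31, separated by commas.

3, 4, 4, 6, 2, 8, 2

[q^25] f(25)=1,f(5)=1,f(1)=1 ⇒ 3
d|26:{1,2,13,26}  Σf=1+1+1+1=4
q^27  k|27↦f(k): 27:1 9:1 3:1 1:1  a_27=4
d|28:{1,2,4,7,14,28}  Σf=1+1+1+1+1+1=6
[q^29] f(29)=1,f(1)=1 ⇒ 2
q^30  k|30↦f(k): 1:1 2:1 3:1 5:1 6:1 10:1 15:1 30:1  a_30=8
n=31: 1·31 31·1  f→[1+1]=2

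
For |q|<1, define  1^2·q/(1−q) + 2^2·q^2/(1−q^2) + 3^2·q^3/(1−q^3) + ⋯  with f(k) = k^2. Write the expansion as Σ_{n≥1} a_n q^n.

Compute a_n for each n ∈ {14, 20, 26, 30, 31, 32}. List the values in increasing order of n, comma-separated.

[q^14] f(1)=1,f(2)=4,f(7)=49,f(14)=196 ⇒ 250
q^20  k|20↦f(k): 20:400 10:100 5:25 4:16 2:4 1:1  a_20=546
q^26  k|26↦f(k): 26:676 13:169 2:4 1:1  a_26=850
[q^30] f(30)=900,f(15)=225,f(10)=100,f(6)=36,f(5)=25,f(3)=9,f(2)=4,f(1)=1 ⇒ 1300
q^31  k|31↦f(k): 1:1 31:961  a_31=962
d|32:{32,16,8,4,2,1}  Σf=1024+256+64+16+4+1=1365

250, 546, 850, 1300, 962, 1365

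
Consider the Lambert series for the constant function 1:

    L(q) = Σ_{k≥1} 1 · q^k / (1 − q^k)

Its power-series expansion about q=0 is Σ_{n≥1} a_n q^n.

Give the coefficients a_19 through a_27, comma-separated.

n=19: 1·19 19·1  f→[1+1]=2
n=20: 20·1 10·2 5·4 4·5 2·10 1·20  f→[1+1+1+1+1+1]=6
q^21  k|21↦f(k): 1:1 3:1 7:1 21:1  a_21=4
n=22: 1·22 2·11 11·2 22·1  f→[1+1+1+1]=4
n=23: 23·1 1·23  f→[1+1]=2
d|24:{1,2,3,4,6,8,12,24}  Σf=1+1+1+1+1+1+1+1=8
n=25: 1·25 5·5 25·1  f→[1+1+1]=3
[q^26] f(1)=1,f(2)=1,f(13)=1,f(26)=1 ⇒ 4
d|27:{27,9,3,1}  Σf=1+1+1+1=4

2, 6, 4, 4, 2, 8, 3, 4, 4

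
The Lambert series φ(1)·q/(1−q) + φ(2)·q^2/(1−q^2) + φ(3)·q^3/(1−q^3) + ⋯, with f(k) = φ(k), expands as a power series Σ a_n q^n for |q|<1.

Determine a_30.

n=30: 1·30 2·15 3·10 5·6 6·5 10·3 15·2 30·1  φ→[1+1+2+4+2+4+8+8]=30

a_30 = 30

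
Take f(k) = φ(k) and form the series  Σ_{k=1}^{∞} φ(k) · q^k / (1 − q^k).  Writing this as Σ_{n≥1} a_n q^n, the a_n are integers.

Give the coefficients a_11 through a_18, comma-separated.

d|11:{1,11}  Σφ=1+10=11
[q^12] φ(12)=4,φ(6)=2,φ(4)=2,φ(3)=2,φ(2)=1,φ(1)=1 ⇒ 12
n=13: 13·1 1·13  φ→[12+1]=13
n=14: 14·1 7·2 2·7 1·14  φ→[6+6+1+1]=14
d|15:{15,5,3,1}  Σφ=8+4+2+1=15
n=16: 1·16 2·8 4·4 8·2 16·1  φ→[1+1+2+4+8]=16
n=17: 1·17 17·1  φ→[1+16]=17
q^18  k|18↦φ(k): 18:6 9:6 6:2 3:2 2:1 1:1  a_18=18

11, 12, 13, 14, 15, 16, 17, 18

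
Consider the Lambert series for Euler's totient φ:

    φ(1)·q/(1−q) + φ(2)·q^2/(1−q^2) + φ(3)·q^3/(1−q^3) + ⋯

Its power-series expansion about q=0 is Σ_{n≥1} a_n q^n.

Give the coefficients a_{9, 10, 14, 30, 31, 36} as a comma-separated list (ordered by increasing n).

n=9: 1·9 3·3 9·1  φ→[1+2+6]=9
d|10:{1,2,5,10}  Σφ=1+1+4+4=10
d|14:{1,2,7,14}  Σφ=1+1+6+6=14
[q^30] φ(1)=1,φ(2)=1,φ(3)=2,φ(5)=4,φ(6)=2,φ(10)=4,φ(15)=8,φ(30)=8 ⇒ 30
d|31:{31,1}  Σφ=30+1=31
q^36  k|36↦φ(k): 36:12 18:6 12:4 9:6 6:2 4:2 3:2 2:1 1:1  a_36=36

9, 10, 14, 30, 31, 36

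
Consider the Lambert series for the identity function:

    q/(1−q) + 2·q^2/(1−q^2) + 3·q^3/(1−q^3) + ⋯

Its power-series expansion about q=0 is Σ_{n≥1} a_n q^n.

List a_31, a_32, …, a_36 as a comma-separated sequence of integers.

q^31  k|31↦f(k): 31:31 1:1  a_31=32
[q^32] f(32)=32,f(16)=16,f(8)=8,f(4)=4,f(2)=2,f(1)=1 ⇒ 63
[q^33] f(1)=1,f(3)=3,f(11)=11,f(33)=33 ⇒ 48
d|34:{34,17,2,1}  Σf=34+17+2+1=54
n=35: 1·35 5·7 7·5 35·1  f→[1+5+7+35]=48
[q^36] f(36)=36,f(18)=18,f(12)=12,f(9)=9,f(6)=6,f(4)=4,f(3)=3,f(2)=2,f(1)=1 ⇒ 91

32, 63, 48, 54, 48, 91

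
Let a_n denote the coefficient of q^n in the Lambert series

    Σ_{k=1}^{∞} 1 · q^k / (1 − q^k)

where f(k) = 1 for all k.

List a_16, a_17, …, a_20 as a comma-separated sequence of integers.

5, 2, 6, 2, 6

d|16:{16,8,4,2,1}  Σf=1+1+1+1+1=5
d|17:{17,1}  Σf=1+1=2
d|18:{1,2,3,6,9,18}  Σf=1+1+1+1+1+1=6
n=19: 19·1 1·19  f→[1+1]=2
q^20  k|20↦f(k): 20:1 10:1 5:1 4:1 2:1 1:1  a_20=6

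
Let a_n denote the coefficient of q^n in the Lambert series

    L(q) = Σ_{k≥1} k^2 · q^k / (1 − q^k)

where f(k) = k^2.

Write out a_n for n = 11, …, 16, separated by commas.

[q^11] f(1)=1,f(11)=121 ⇒ 122
[q^12] f(1)=1,f(2)=4,f(3)=9,f(4)=16,f(6)=36,f(12)=144 ⇒ 210
q^13  k|13↦f(k): 13:169 1:1  a_13=170
q^14  k|14↦f(k): 14:196 7:49 2:4 1:1  a_14=250
n=15: 1·15 3·5 5·3 15·1  f→[1+9+25+225]=260
d|16:{1,2,4,8,16}  Σf=1+4+16+64+256=341

122, 210, 170, 250, 260, 341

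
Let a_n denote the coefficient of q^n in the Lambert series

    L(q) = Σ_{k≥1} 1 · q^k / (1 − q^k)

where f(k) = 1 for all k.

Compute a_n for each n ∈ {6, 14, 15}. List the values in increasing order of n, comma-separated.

n=6: 1·6 2·3 3·2 6·1  f→[1+1+1+1]=4
n=14: 1·14 2·7 7·2 14·1  f→[1+1+1+1]=4
[q^15] f(1)=1,f(3)=1,f(5)=1,f(15)=1 ⇒ 4

4, 4, 4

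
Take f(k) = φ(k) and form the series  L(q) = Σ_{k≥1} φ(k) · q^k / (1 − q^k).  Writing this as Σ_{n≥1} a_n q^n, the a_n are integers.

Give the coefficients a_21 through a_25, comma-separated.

[q^21] φ(21)=12,φ(7)=6,φ(3)=2,φ(1)=1 ⇒ 21
d|22:{1,2,11,22}  Σφ=1+1+10+10=22
n=23: 23·1 1·23  φ→[22+1]=23
[q^24] φ(24)=8,φ(12)=4,φ(8)=4,φ(6)=2,φ(4)=2,φ(3)=2,φ(2)=1,φ(1)=1 ⇒ 24
q^25  k|25↦φ(k): 1:1 5:4 25:20  a_25=25

21, 22, 23, 24, 25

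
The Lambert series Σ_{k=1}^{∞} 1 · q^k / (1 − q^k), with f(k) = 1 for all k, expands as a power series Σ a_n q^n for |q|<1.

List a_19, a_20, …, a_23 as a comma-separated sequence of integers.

d|19:{1,19}  Σf=1+1=2
q^20  k|20↦f(k): 1:1 2:1 4:1 5:1 10:1 20:1  a_20=6
[q^21] f(1)=1,f(3)=1,f(7)=1,f(21)=1 ⇒ 4
[q^22] f(22)=1,f(11)=1,f(2)=1,f(1)=1 ⇒ 4
q^23  k|23↦f(k): 1:1 23:1  a_23=2

2, 6, 4, 4, 2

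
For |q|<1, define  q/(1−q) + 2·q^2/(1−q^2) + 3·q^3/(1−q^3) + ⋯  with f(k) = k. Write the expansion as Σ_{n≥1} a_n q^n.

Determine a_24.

n=24: 24·1 12·2 8·3 6·4 4·6 3·8 2·12 1·24  f→[24+12+8+6+4+3+2+1]=60

a_24 = 60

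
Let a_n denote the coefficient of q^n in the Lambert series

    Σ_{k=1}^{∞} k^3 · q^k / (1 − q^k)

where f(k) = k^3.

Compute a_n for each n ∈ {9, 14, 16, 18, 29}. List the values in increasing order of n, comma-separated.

[q^9] f(1)=1,f(3)=27,f(9)=729 ⇒ 757
d|14:{14,7,2,1}  Σf=2744+343+8+1=3096
[q^16] f(1)=1,f(2)=8,f(4)=64,f(8)=512,f(16)=4096 ⇒ 4681
d|18:{1,2,3,6,9,18}  Σf=1+8+27+216+729+5832=6813
n=29: 29·1 1·29  f→[24389+1]=24390

757, 3096, 4681, 6813, 24390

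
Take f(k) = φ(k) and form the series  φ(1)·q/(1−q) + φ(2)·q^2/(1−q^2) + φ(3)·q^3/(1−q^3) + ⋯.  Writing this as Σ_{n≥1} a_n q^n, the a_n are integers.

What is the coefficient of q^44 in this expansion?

d|44:{1,2,4,11,22,44}  Σφ=1+1+2+10+10+20=44

a_44 = 44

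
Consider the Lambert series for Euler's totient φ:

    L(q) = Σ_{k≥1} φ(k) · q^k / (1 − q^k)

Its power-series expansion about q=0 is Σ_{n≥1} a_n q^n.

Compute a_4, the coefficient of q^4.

d|4:{4,2,1}  Σφ=2+1+1=4

a_4 = 4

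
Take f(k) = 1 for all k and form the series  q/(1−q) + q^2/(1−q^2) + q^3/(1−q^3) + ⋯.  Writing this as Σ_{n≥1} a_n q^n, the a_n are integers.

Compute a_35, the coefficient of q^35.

q^35  k|35↦f(k): 1:1 5:1 7:1 35:1  a_35=4

a_35 = 4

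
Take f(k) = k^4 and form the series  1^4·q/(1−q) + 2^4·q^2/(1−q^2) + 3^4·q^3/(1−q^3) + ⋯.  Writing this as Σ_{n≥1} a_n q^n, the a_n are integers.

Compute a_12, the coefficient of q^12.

q^12  k|12↦f(k): 1:1 2:16 3:81 4:256 6:1296 12:20736  a_12=22386

a_12 = 22386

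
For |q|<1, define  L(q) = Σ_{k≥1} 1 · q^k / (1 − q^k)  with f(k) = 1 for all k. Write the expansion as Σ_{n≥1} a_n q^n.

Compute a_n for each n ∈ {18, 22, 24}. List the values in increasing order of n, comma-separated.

6, 4, 8

q^18  k|18↦f(k): 1:1 2:1 3:1 6:1 9:1 18:1  a_18=6
n=22: 1·22 2·11 11·2 22·1  f→[1+1+1+1]=4
[q^24] f(24)=1,f(12)=1,f(8)=1,f(6)=1,f(4)=1,f(3)=1,f(2)=1,f(1)=1 ⇒ 8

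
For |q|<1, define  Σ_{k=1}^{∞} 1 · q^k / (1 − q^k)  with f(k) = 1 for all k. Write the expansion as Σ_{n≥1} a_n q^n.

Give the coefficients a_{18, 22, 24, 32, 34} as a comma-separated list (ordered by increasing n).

d|18:{18,9,6,3,2,1}  Σf=1+1+1+1+1+1=6
n=22: 1·22 2·11 11·2 22·1  f→[1+1+1+1]=4
d|24:{24,12,8,6,4,3,2,1}  Σf=1+1+1+1+1+1+1+1=8
d|32:{32,16,8,4,2,1}  Σf=1+1+1+1+1+1=6
q^34  k|34↦f(k): 34:1 17:1 2:1 1:1  a_34=4

6, 4, 8, 6, 4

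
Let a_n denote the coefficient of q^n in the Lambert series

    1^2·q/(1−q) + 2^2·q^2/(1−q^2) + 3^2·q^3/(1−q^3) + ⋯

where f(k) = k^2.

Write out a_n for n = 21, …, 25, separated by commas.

[q^21] f(21)=441,f(7)=49,f(3)=9,f(1)=1 ⇒ 500
d|22:{22,11,2,1}  Σf=484+121+4+1=610
q^23  k|23↦f(k): 1:1 23:529  a_23=530
n=24: 1·24 2·12 3·8 4·6 6·4 8·3 12·2 24·1  f→[1+4+9+16+36+64+144+576]=850
n=25: 1·25 5·5 25·1  f→[1+25+625]=651

500, 610, 530, 850, 651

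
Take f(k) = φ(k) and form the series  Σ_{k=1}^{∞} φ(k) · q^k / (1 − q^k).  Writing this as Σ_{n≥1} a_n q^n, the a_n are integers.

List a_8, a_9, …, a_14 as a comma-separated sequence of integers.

d|8:{8,4,2,1}  Σφ=4+2+1+1=8
n=9: 1·9 3·3 9·1  φ→[1+2+6]=9
d|10:{1,2,5,10}  Σφ=1+1+4+4=10
[q^11] φ(11)=10,φ(1)=1 ⇒ 11
q^12  k|12↦φ(k): 12:4 6:2 4:2 3:2 2:1 1:1  a_12=12
[q^13] φ(1)=1,φ(13)=12 ⇒ 13
d|14:{1,2,7,14}  Σφ=1+1+6+6=14

8, 9, 10, 11, 12, 13, 14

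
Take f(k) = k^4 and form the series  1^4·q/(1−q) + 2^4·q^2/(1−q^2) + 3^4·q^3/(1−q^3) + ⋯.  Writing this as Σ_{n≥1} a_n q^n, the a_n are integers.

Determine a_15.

a_15 = 51332

d|15:{15,5,3,1}  Σf=50625+625+81+1=51332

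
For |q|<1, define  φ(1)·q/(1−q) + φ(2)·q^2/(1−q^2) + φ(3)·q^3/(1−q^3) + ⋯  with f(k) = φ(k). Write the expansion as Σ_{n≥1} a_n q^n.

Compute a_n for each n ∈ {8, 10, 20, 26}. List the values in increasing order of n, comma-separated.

n=8: 8·1 4·2 2·4 1·8  φ→[4+2+1+1]=8
n=10: 1·10 2·5 5·2 10·1  φ→[1+1+4+4]=10
q^20  k|20↦φ(k): 1:1 2:1 4:2 5:4 10:4 20:8  a_20=20
n=26: 1·26 2·13 13·2 26·1  φ→[1+1+12+12]=26

8, 10, 20, 26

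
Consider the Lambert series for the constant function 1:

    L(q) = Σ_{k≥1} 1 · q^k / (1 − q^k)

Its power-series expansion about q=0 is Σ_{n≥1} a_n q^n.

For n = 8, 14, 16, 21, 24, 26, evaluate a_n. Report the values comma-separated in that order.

4, 4, 5, 4, 8, 4

n=8: 1·8 2·4 4·2 8·1  f→[1+1+1+1]=4
q^14  k|14↦f(k): 14:1 7:1 2:1 1:1  a_14=4
q^16  k|16↦f(k): 16:1 8:1 4:1 2:1 1:1  a_16=5
q^21  k|21↦f(k): 1:1 3:1 7:1 21:1  a_21=4
d|24:{24,12,8,6,4,3,2,1}  Σf=1+1+1+1+1+1+1+1=8
n=26: 1·26 2·13 13·2 26·1  f→[1+1+1+1]=4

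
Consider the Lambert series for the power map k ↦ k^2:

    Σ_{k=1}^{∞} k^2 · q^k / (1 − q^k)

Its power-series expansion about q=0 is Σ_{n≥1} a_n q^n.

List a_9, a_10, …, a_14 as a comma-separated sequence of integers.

n=9: 1·9 3·3 9·1  f→[1+9+81]=91
[q^10] f(10)=100,f(5)=25,f(2)=4,f(1)=1 ⇒ 130
q^11  k|11↦f(k): 1:1 11:121  a_11=122
[q^12] f(12)=144,f(6)=36,f(4)=16,f(3)=9,f(2)=4,f(1)=1 ⇒ 210
[q^13] f(1)=1,f(13)=169 ⇒ 170
q^14  k|14↦f(k): 1:1 2:4 7:49 14:196  a_14=250

91, 130, 122, 210, 170, 250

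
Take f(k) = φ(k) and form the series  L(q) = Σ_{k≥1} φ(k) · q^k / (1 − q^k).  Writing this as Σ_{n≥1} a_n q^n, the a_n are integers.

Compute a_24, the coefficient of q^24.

n=24: 24·1 12·2 8·3 6·4 4·6 3·8 2·12 1·24  φ→[8+4+4+2+2+2+1+1]=24

a_24 = 24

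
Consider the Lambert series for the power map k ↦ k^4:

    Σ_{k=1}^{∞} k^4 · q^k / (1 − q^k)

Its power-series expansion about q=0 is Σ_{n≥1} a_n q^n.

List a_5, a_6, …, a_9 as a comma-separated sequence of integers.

q^5  k|5↦f(k): 1:1 5:625  a_5=626
q^6  k|6↦f(k): 6:1296 3:81 2:16 1:1  a_6=1394
n=7: 1·7 7·1  f→[1+2401]=2402
d|8:{1,2,4,8}  Σf=1+16+256+4096=4369
n=9: 1·9 3·3 9·1  f→[1+81+6561]=6643

626, 1394, 2402, 4369, 6643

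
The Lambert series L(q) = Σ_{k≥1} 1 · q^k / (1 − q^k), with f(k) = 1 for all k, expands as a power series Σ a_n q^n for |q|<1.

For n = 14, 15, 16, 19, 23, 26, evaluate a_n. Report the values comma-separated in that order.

4, 4, 5, 2, 2, 4

n=14: 1·14 2·7 7·2 14·1  f→[1+1+1+1]=4
[q^15] f(1)=1,f(3)=1,f(5)=1,f(15)=1 ⇒ 4
q^16  k|16↦f(k): 16:1 8:1 4:1 2:1 1:1  a_16=5
n=19: 19·1 1·19  f→[1+1]=2
[q^23] f(1)=1,f(23)=1 ⇒ 2
q^26  k|26↦f(k): 1:1 2:1 13:1 26:1  a_26=4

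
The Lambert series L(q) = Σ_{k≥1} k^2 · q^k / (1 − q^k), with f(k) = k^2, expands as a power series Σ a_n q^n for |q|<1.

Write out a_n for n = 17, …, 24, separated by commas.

290, 455, 362, 546, 500, 610, 530, 850

q^17  k|17↦f(k): 17:289 1:1  a_17=290
q^18  k|18↦f(k): 18:324 9:81 6:36 3:9 2:4 1:1  a_18=455
n=19: 1·19 19·1  f→[1+361]=362
n=20: 20·1 10·2 5·4 4·5 2·10 1·20  f→[400+100+25+16+4+1]=546
q^21  k|21↦f(k): 21:441 7:49 3:9 1:1  a_21=500
q^22  k|22↦f(k): 1:1 2:4 11:121 22:484  a_22=610
d|23:{1,23}  Σf=1+529=530
q^24  k|24↦f(k): 1:1 2:4 3:9 4:16 6:36 8:64 12:144 24:576  a_24=850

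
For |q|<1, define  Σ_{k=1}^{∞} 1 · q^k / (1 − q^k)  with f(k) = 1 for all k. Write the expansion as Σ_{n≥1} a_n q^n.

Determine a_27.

a_27 = 4

n=27: 1·27 3·9 9·3 27·1  f→[1+1+1+1]=4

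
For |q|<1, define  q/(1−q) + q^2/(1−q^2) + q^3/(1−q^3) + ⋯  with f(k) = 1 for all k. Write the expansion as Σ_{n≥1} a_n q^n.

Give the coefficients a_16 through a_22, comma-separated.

q^16  k|16↦f(k): 1:1 2:1 4:1 8:1 16:1  a_16=5
[q^17] f(17)=1,f(1)=1 ⇒ 2
q^18  k|18↦f(k): 18:1 9:1 6:1 3:1 2:1 1:1  a_18=6
n=19: 1·19 19·1  f→[1+1]=2
d|20:{1,2,4,5,10,20}  Σf=1+1+1+1+1+1=6
d|21:{21,7,3,1}  Σf=1+1+1+1=4
[q^22] f(1)=1,f(2)=1,f(11)=1,f(22)=1 ⇒ 4

5, 2, 6, 2, 6, 4, 4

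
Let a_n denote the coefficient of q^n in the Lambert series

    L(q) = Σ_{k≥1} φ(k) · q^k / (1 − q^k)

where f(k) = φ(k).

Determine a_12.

q^12  k|12↦φ(k): 12:4 6:2 4:2 3:2 2:1 1:1  a_12=12

a_12 = 12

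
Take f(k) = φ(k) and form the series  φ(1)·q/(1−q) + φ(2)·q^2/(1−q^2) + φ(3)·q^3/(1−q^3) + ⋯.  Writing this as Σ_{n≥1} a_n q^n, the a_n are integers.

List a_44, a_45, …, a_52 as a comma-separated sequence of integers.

d|44:{44,22,11,4,2,1}  Σφ=20+10+10+2+1+1=44
n=45: 1·45 3·15 5·9 9·5 15·3 45·1  φ→[1+2+4+6+8+24]=45
n=46: 46·1 23·2 2·23 1·46  φ→[22+22+1+1]=46
n=47: 47·1 1·47  φ→[46+1]=47
d|48:{1,2,3,4,6,8,12,16,24,48}  Σφ=1+1+2+2+2+4+4+8+8+16=48
q^49  k|49↦φ(k): 49:42 7:6 1:1  a_49=49
d|50:{50,25,10,5,2,1}  Σφ=20+20+4+4+1+1=50
d|51:{1,3,17,51}  Σφ=1+2+16+32=51
d|52:{52,26,13,4,2,1}  Σφ=24+12+12+2+1+1=52

44, 45, 46, 47, 48, 49, 50, 51, 52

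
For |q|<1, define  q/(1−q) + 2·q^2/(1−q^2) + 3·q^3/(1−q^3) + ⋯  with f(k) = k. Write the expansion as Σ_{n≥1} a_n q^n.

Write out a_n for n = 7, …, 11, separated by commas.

8, 15, 13, 18, 12

[q^7] f(1)=1,f(7)=7 ⇒ 8
n=8: 1·8 2·4 4·2 8·1  f→[1+2+4+8]=15
n=9: 9·1 3·3 1·9  f→[9+3+1]=13
[q^10] f(1)=1,f(2)=2,f(5)=5,f(10)=10 ⇒ 18
n=11: 1·11 11·1  f→[1+11]=12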